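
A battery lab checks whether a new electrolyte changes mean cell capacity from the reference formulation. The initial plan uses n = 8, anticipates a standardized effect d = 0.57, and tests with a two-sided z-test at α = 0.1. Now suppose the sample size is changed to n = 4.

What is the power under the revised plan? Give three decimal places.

Power ≈ 0.310

With n = 4: δ = d·√n = 0.57 × √4 = 1.1400. Critical value z_{0.05} = 1.645.
Revised power = Φ(δ − 1.645) + Φ(−δ − 1.645) = Φ(-0.505) + Φ(-2.785) = 0.3068 + 0.0027 = 0.3095.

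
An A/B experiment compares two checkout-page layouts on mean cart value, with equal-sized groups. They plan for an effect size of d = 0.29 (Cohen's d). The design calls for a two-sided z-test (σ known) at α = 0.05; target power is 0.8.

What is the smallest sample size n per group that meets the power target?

n = 187 per group

For power 0.8 need Φ(δ − z_{0.025}) = 0.8, so δ = z_{0.025} + z_{0.20} = 1.960 + 0.842 = 2.802.
(For δ > 0 the lower-tail rejection region contributes negligibly to power, so the one-term inversion is standard.)
δ = d·√(n/2) ⇒ n = 2(δ/d)² = 2 × (2.802 / 0.29)² = 186.66.
Rounding up, n = 187 per group.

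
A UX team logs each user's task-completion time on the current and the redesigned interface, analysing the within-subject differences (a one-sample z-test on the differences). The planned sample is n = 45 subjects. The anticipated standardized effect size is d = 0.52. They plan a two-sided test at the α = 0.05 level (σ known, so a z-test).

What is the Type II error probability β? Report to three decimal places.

Noncentrality parameter: δ = d·√n = 0.52 × √45 = 3.4883
Two-sided α = 0.05 → critical value z_{0.025} = 1.960.
Power = Φ(δ − 1.960) + Φ(−δ − 1.960) = Φ(1.528) + Φ(-5.448) = 0.9368 + 0.0000 = 0.9368.
Type II error: β = 1 − power = 1 − 0.9368 = 0.0632.

β ≈ 0.063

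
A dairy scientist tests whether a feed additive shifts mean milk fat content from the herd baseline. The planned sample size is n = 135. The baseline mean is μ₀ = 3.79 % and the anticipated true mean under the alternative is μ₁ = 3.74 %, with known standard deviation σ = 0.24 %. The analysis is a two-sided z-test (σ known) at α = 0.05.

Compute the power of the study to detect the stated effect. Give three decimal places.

Standardized effect: d = |μ₁ − μ₀| / σ = |3.74 − 3.79| / 0.24 = 0.2083
Noncentrality parameter: δ = d·√n = 0.2083 × √135 = 2.4206
Critical value for a two-sided test at α = 0.05: z_{α/2} = 1.960.
Power = Φ(δ − 1.960) + Φ(−δ − 1.960) = Φ(0.461) + Φ(-4.381) = 0.6775 + 0.0000 = 0.6775.

Power ≈ 0.677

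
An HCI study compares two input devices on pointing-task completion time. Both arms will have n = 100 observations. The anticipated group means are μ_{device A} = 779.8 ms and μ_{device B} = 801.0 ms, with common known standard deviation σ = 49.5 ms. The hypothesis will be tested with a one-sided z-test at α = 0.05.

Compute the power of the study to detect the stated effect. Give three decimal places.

Standardized effect: d = |μ_{device A} − μ_{device B}| / σ = |779.8 − 801.0| / 49.5 = 0.4283
Noncentrality parameter: δ = d·√(n/2) = 0.4283 × √(100/2) = 3.0284
One-sided α = 0.05 → critical value z_{0.05} = 1.645.
Power = Φ(δ − 1.645) = Φ(1.384) = 0.9168.

Power ≈ 0.917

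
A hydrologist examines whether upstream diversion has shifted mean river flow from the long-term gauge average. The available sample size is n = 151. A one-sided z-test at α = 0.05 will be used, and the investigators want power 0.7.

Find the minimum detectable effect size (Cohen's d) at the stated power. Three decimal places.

d ≈ 0.177

Required noncentrality: δ = z_{0.05} + z_{0.30} = 1.645 + 0.524 = 2.169.
δ = d·√n ⇒ d = δ/√n = 2.169/√151 = 0.1765.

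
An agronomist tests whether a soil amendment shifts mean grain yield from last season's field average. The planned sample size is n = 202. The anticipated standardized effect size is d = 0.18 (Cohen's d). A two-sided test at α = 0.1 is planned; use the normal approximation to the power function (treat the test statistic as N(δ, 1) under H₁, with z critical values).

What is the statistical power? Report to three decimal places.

Power ≈ 0.820

Noncentrality parameter: δ = d·√n = 0.18 × √202 = 2.5583
Two-sided α = 0.1 → critical value z_{0.05} = 1.645.
Power = Φ(δ − 1.645) + Φ(−δ − 1.645) = Φ(0.913) + Φ(-4.203) = 0.8195 + 0.0000 = 0.8195.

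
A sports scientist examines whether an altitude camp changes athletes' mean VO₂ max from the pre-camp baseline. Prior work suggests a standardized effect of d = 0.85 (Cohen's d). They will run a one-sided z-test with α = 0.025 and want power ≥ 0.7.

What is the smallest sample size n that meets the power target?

n = 9

Set Φ(δ − 1.960) = 0.7; then δ − 1.960 = Φ⁻¹(0.7) = 0.524, giving δ = 2.484.
δ = d·√n ⇒ n = (δ/d)² = (2.484 / 0.85)² = 8.54.
Rounding up, n = 9.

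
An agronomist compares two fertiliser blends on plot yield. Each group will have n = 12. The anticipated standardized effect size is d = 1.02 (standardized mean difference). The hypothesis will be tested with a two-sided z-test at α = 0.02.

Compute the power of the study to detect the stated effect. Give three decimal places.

Power ≈ 0.568

Noncentrality parameter: δ = d·√(n/2) = 1.02 × √(12/2) = 2.4985
Critical value for a two-sided test at α = 0.02: z_{α/2} = 2.326.
Power = Φ(δ − 2.326) + Φ(−δ − 2.326) = Φ(0.172) + Φ(-4.825) = 0.5683 + 0.0000 = 0.5683.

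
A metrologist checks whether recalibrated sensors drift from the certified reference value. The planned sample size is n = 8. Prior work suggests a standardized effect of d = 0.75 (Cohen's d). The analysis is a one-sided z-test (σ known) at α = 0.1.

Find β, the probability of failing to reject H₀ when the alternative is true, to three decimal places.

β ≈ 0.201

Noncentrality parameter: λ = d·√n = 0.75 × √8 = 2.1213
One-sided α = 0.1 → critical value z_{0.1} = 1.282.
Power = P(Z > 1.282 − λ) = Φ(0.840) = 0.7995.
Type II error: β = 1 − power = 1 − 0.7995 = 0.2005.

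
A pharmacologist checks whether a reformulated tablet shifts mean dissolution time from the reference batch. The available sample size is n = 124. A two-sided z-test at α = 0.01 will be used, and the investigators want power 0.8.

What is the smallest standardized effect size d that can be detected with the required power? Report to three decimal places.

Required noncentrality: δ = z_{0.005} + z_{0.20} = 2.576 + 0.842 = 3.417.
(The second rejection-region term Φ(−δ − z_{α/2}) is negligible and dropped.)
δ = d·√n ⇒ d = δ/√n = 3.417/√124 = 0.3069.

d ≈ 0.307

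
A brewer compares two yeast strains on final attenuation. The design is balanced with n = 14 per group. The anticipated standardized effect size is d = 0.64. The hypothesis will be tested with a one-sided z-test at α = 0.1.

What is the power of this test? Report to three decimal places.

Power ≈ 0.660

Noncentrality parameter: λ = d·√(n/2) = 0.64 × √(14/2) = 1.6933
One-sided α = 0.1 → critical value z_{0.1} = 1.282.
Power = Φ(λ − 1.282) = Φ(0.412) = 0.6597.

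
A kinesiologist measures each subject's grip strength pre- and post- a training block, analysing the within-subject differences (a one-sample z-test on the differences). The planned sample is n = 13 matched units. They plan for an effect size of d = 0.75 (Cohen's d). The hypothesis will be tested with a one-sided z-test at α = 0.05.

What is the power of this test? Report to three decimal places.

Power ≈ 0.855

Noncentrality parameter: δ = d·√n = 0.75 × √13 = 2.7042
One-sided α = 0.05 → critical value z_{0.05} = 1.645.
Power = Φ(δ − 1.645) = Φ(1.059) = 0.8553.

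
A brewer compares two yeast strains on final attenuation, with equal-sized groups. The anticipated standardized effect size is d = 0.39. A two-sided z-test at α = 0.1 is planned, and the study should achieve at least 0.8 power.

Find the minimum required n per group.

n = 82 per group

Set Φ(δ − 1.645) = 0.8; then δ − 1.645 = Φ⁻¹(0.8) = 0.842, giving δ = 2.486.
(The Φ(−δ − z_{α/2}) term is vanishingly small for δ > 0 and is dropped in the standard sample-size formula.)
δ = d·√(n/2) ⇒ n = 2(δ/d)² = 2 × (2.486 / 0.39)² = 81.30.
Rounding up, n = 82 per group.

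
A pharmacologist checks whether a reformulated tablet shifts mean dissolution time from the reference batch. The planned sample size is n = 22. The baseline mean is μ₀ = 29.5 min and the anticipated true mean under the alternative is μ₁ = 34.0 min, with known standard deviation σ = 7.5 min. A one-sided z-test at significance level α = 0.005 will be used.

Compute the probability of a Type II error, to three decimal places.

β ≈ 0.406

Standardized effect: d = |μ₁ − μ₀| / σ = |34.0 − 29.5| / 7.5 = 0.6000
Noncentrality parameter: δ = d·√n = 0.6000 × √22 = 2.8142
One-sided α = 0.005 → critical value z_{0.005} = 2.576.
Power = Φ(δ − 2.576) = Φ(0.238) = 0.5942.
Type II error: β = 1 − power = 1 − 0.5942 = 0.4058.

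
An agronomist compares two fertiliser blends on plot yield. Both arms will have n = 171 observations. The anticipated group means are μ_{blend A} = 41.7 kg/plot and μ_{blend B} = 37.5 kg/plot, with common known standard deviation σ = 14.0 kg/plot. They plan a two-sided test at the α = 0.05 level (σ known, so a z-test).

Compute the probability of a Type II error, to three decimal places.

Standardized effect: d = |μ_{blend A} − μ_{blend B}| / σ = |41.7 − 37.5| / 14.0 = 0.3000
Noncentrality parameter: δ = d·√(n/2) = 0.3000 × √(171/2) = 2.7740
Two-sided α = 0.05 → critical value z_{0.025} = 1.960.
Power = Φ(δ − 1.960) + Φ(−δ − 1.960) = Φ(0.814) + Φ(-4.734) = 0.7922 + 0.0000 = 0.7922.
Type II error: β = 1 − power = 1 − 0.7922 = 0.2078.

β ≈ 0.208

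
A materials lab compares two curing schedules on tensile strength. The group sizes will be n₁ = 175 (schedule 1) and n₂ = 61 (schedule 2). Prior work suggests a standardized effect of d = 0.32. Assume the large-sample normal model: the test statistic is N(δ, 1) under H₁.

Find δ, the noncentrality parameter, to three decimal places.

The noncentrality parameter scales effect size by the design's sample-size factor: δ = d / √(1/n₁ + 1/n₂) = 0.32 / √(1/175 + 1/61) = 2.1522

δ ≈ 2.152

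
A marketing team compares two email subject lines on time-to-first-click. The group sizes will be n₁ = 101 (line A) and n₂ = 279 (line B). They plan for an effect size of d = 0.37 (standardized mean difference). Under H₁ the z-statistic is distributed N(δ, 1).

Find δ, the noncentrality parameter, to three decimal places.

The noncentrality parameter scales effect size by the design's sample-size factor: δ = d / √(1/n₁ + 1/n₂) = 0.37 / √(1/101 + 1/279) = 3.1862

δ ≈ 3.186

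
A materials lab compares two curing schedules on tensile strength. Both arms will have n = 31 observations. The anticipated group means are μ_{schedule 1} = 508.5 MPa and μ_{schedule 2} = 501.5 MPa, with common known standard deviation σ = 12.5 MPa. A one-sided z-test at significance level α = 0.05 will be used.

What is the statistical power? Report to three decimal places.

Standardized effect: d = |μ_{schedule 1} − μ_{schedule 2}| / σ = |508.5 − 501.5| / 12.5 = 0.5600
Noncentrality parameter: δ = d·√(n/2) = 0.5600 × √(31/2) = 2.2047
Critical value for a one-sided test at α = 0.05: z_α = 1.645.
Power = Φ(δ − 1.645) = Φ(0.560) = 0.7122.

Power ≈ 0.712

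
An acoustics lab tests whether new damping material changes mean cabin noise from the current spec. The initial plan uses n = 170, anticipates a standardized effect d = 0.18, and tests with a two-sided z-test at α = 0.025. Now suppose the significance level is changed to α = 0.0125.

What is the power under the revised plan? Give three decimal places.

Power ≈ 0.440

δ = d·√n = 0.18 × √170 = 2.3469 (unchanged). New critical value: z_{0.0063} = 2.498.
Revised power = Φ(δ − 2.498) + Φ(−δ − 2.498) = Φ(-0.151) + Φ(-4.845) = 0.4401 + 0.0000 = 0.4401.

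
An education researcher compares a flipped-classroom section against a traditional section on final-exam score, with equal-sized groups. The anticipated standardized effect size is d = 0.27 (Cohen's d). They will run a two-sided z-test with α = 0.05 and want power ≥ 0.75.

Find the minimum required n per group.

n = 191 per group

Set Φ(δ − 1.960) = 0.75; then δ − 1.960 = Φ⁻¹(0.75) = 0.674, giving δ = 2.634.
(The Φ(−δ − z_{α/2}) term is vanishingly small for δ > 0 and is dropped in the standard sample-size formula.)
δ = d·√(n/2) ⇒ n = 2(δ/d)² = 2 × (2.634 / 0.27)² = 190.41.
Round up to the next whole unit.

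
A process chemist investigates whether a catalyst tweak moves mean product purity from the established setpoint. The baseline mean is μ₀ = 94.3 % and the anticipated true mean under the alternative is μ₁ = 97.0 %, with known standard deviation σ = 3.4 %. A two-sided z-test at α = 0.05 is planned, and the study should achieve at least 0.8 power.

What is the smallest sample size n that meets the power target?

Standardized effect: d = |μ₁ − μ₀| / σ = |97.0 − 94.3| / 3.4 = 0.7941
For power 0.8 need Φ(δ − z_{0.025}) = 0.8, so δ = z_{0.025} + z_{0.20} = 1.960 + 0.842 = 2.802.
(For δ > 0 the lower-tail rejection region contributes negligibly to power, so the one-term inversion is standard.)
δ = d·√n ⇒ n = (δ/d)² = (2.802 / 0.7941)² = 12.45.
Rounding up, n = 13.

n = 13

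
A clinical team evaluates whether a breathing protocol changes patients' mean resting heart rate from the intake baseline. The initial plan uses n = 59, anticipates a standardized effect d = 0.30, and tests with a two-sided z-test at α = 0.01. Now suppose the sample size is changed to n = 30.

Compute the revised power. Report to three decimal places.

With n = 30: δ = d·√n = 0.30 × √30 = 1.6432. Critical value z_{0.005} = 2.576.
Revised power = Φ(δ − 2.576) + Φ(−δ − 2.576) = Φ(-0.933) + Φ(-4.219) = 0.1755 + 0.0000 = 0.1755.

Power ≈ 0.176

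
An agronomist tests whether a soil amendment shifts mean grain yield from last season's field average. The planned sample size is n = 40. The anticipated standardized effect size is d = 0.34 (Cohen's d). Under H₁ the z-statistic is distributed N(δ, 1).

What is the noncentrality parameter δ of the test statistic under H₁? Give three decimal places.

The noncentrality parameter scales effect size by the design's sample-size factor: δ = d·√n = 0.34 × √40 = 2.1503

δ ≈ 2.150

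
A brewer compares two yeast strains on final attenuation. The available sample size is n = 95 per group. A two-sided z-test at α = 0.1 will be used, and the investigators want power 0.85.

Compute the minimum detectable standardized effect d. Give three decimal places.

Required noncentrality: δ = z_{0.05} + z_{0.15} = 1.645 + 1.036 = 2.681.
(The second rejection-region term Φ(−δ − z_{α/2}) is negligible and dropped.)
δ = d·√(n/2) ⇒ d = δ/√(n/2) = 2.681/√(95/2) = 0.3890.

d ≈ 0.389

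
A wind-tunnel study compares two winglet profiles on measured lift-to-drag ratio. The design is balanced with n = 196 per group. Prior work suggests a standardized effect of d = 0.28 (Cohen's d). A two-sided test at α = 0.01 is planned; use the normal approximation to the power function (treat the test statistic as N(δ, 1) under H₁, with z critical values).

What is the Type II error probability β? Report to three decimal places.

Noncentrality parameter: δ = d·√(n/2) = 0.28 × √(196/2) = 2.7719
Critical value for a two-sided test at α = 0.01: z_{α/2} = 2.576.
Power = Φ(δ − 2.576) + Φ(−δ − 2.576) = Φ(0.196) + Φ(-5.348) = 0.5777 + 0.0000 = 0.5777.
Type II error: β = 1 − power = 1 − 0.5777 = 0.4223.

β ≈ 0.422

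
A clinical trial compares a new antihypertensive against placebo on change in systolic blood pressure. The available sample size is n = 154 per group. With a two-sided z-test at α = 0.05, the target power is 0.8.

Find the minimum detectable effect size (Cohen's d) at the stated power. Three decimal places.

Required noncentrality: δ = z_{0.025} + z_{0.20} = 1.960 + 0.842 = 2.802.
(The second rejection-region term Φ(−δ − z_{α/2}) is negligible and dropped.)
δ = d·√(n/2) ⇒ d = δ/√(n/2) = 2.802/√(154/2) = 0.3193.

d ≈ 0.319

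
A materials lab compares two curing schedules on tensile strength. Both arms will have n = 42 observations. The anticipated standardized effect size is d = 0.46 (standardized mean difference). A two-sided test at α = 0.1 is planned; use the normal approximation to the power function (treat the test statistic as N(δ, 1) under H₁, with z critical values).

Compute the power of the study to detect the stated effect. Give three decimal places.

Noncentrality parameter: λ = d·√(n/2) = 0.46 × √(42/2) = 2.1080
Two-sided α = 0.1 → critical value z_{0.05} = 1.645.
Power = Φ(λ − 1.645) + Φ(−λ − 1.645) = Φ(0.463) + Φ(-3.753) = 0.6784 + 0.0001 = 0.6785.

Power ≈ 0.678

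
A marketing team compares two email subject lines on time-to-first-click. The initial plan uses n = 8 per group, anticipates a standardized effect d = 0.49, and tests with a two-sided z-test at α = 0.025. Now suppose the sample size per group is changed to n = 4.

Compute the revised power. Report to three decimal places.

Power ≈ 0.062

With n = 4 per group: δ = d·√(n/2) = 0.49 × √(4/2) = 0.6930. Critical value z_{0.0125} = 2.241.
Revised power = Φ(δ − 2.241) + Φ(−δ − 2.241) = Φ(-1.548) + Φ(-2.934) = 0.0608 + 0.0017 = 0.0624.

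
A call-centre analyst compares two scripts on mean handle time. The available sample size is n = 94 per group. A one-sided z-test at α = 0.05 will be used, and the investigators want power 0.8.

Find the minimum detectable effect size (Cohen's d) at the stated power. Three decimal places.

d ≈ 0.363

Required noncentrality: δ = z_{0.05} + z_{0.20} = 1.645 + 0.842 = 2.486.
δ = d·√(n/2) ⇒ d = δ/√(n/2) = 2.486/√(94/2) = 0.3627.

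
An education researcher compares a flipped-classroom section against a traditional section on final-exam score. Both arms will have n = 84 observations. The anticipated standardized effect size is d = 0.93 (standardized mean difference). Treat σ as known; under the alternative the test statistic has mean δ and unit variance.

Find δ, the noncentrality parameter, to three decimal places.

δ = d·√(n/2) = 0.93 × √(84/2) = 6.0271

δ ≈ 6.027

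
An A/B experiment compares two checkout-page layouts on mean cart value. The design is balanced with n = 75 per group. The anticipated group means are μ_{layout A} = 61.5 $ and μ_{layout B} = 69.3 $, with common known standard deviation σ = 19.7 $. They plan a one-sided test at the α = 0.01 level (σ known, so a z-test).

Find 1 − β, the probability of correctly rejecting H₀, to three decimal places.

Power ≈ 0.539

Standardized effect: d = |μ_{layout A} − μ_{layout B}| / σ = |61.5 − 69.3| / 19.7 = 0.3959
Noncentrality parameter: δ = d·√(n/2) = 0.3959 × √(75/2) = 2.4246
Critical value for a one-sided test at α = 0.01: z_α = 2.326.
Power = P(Z > 2.326 − δ) = Φ(0.098) = 0.5391.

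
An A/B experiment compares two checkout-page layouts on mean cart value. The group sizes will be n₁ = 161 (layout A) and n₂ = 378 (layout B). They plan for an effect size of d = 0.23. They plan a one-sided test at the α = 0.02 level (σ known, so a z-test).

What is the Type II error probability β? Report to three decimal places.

Noncentrality parameter: δ = d / √(1/n₁ + 1/n₂) = 0.23 / √(1/161 + 1/378) = 2.4439
One-sided α = 0.02 → critical value z_{0.02} = 2.054.
Power = P(Z > 2.054 − δ) = Φ(0.390) = 0.6518.
Type II error: β = 1 − power = 1 − 0.6518 = 0.3482.

β ≈ 0.348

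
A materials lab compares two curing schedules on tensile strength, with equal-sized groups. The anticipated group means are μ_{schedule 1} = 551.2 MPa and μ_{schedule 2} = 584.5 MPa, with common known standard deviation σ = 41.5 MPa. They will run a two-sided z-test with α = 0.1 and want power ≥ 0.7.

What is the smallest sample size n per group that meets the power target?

n = 15 per group

Standardized effect: d = |μ_{schedule 1} − μ_{schedule 2}| / σ = |551.2 − 584.5| / 41.5 = 0.8024
For power 0.7 need Φ(δ − z_{0.05}) = 0.7, so δ = z_{0.05} + z_{0.30} = 1.645 + 0.524 = 2.169.
(The Φ(−δ − z_{α/2}) term is vanishingly small for δ > 0 and is dropped in the standard sample-size formula.)
δ = d·√(n/2) ⇒ n = 2(δ/d)² = 2 × (2.169 / 0.8024)² = 14.62.
Rounding up, n = 15 per group.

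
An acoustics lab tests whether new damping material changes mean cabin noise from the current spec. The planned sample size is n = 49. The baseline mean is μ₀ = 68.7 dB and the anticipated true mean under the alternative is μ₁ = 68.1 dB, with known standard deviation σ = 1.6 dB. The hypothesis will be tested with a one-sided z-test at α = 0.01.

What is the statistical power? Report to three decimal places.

Standardized effect: d = |μ₁ − μ₀| / σ = |68.1 − 68.7| / 1.6 = 0.3750
Noncentrality parameter: λ = d·√n = 0.3750 × √49 = 2.6250
Critical value for a one-sided test at α = 0.01: z_α = 2.326.
Power = Φ(λ − 2.326) = Φ(0.299) = 0.6174.

Power ≈ 0.617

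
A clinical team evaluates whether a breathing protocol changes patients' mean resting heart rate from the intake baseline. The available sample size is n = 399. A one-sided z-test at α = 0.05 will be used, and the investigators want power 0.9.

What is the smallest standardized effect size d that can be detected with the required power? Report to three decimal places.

d ≈ 0.147

Required noncentrality: δ = z_{0.05} + z_{0.10} = 1.645 + 1.282 = 2.926.
δ = d·√n ⇒ d = δ/√n = 2.926/√399 = 0.1465.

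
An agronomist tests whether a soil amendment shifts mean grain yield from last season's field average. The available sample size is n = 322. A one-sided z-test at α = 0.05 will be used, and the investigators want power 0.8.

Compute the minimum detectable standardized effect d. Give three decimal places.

Required noncentrality: δ = z_{0.05} + z_{0.20} = 1.645 + 0.842 = 2.486.
δ = d·√n ⇒ d = δ/√n = 2.486/√322 = 0.1386.

d ≈ 0.139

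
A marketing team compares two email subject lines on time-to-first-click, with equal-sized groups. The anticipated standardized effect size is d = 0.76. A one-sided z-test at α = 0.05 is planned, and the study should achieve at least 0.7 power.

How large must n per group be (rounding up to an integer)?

n = 17 per group

Set Φ(δ − 1.645) = 0.7; then δ − 1.645 = Φ⁻¹(0.7) = 0.524, giving δ = 2.169.
δ = d·√(n/2) ⇒ n = 2(δ/d)² = 2 × (2.169 / 0.76)² = 16.29.
Rounding up, n = 17 per group.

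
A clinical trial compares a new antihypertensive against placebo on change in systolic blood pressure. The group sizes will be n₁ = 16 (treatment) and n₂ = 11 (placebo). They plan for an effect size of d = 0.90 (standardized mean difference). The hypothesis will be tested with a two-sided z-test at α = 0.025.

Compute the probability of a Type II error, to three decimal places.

Noncentrality parameter: δ = d / √(1/n₁ + 1/n₂) = 0.90 / √(1/16 + 1/11) = 2.2978
Two-sided α = 0.025 → critical value z_{0.0125} = 2.241.
Power = Φ(δ − 2.241) + Φ(−δ − 2.241) = Φ(0.056) + Φ(-4.539) = 0.5225 + 0.0000 = 0.5225.
Type II error: β = 1 − power = 1 − 0.5225 = 0.4775.

β ≈ 0.477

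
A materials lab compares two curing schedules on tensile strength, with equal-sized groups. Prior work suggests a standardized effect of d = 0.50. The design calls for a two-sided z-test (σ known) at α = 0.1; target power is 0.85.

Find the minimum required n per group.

For power 0.85 need Φ(δ − z_{0.05}) = 0.85, so δ = z_{0.05} + z_{0.15} = 1.645 + 1.036 = 2.681.
(The Φ(−δ − z_{α/2}) term is vanishingly small for δ > 0 and is dropped in the standard sample-size formula.)
δ = d·√(n/2) ⇒ n = 2(δ/d)² = 2 × (2.681 / 0.50)² = 57.51.
Rounding up, n = 58 per group.

n = 58 per group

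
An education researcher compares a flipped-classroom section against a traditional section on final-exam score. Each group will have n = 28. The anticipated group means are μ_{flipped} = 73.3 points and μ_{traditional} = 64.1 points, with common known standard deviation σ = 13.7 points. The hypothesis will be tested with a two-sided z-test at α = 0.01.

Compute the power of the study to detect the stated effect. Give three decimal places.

Power ≈ 0.475

Standardized effect: d = |μ_{flipped} − μ_{traditional}| / σ = |73.3 − 64.1| / 13.7 = 0.6715
Noncentrality parameter: δ = d·√(n/2) = 0.6715 × √(28/2) = 2.5126
Two-sided α = 0.01 → critical value z_{0.005} = 2.576.
Power = Φ(δ − 2.576) + Φ(−δ − 2.576) = Φ(-0.063) + Φ(-5.088) = 0.4748 + 0.0000 = 0.4748.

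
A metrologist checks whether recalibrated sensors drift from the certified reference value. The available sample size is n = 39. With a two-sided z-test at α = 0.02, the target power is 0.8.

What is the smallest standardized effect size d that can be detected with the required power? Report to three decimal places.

d ≈ 0.507

Need Φ(δ − 2.326) = 0.8, so δ = 2.326 + 0.842 = 3.168.
(The second rejection-region term Φ(−δ − z_{α/2}) is negligible and dropped.)
δ = d·√n ⇒ d = δ/√n = 3.168/√39 = 0.5073.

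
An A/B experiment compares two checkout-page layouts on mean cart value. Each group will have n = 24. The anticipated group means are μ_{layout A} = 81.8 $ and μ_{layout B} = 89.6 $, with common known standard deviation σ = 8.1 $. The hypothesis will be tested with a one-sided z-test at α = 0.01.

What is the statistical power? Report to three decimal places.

Power ≈ 0.844

Standardized effect: d = |μ_{layout A} − μ_{layout B}| / σ = |81.8 − 89.6| / 8.1 = 0.9630
Noncentrality parameter: δ = d·√(n/2) = 0.9630 × √(24/2) = 3.3358
One-sided α = 0.01 → critical value z_{0.01} = 2.326.
Power = P(Z > 2.326 − δ) = Φ(1.009) = 0.8436.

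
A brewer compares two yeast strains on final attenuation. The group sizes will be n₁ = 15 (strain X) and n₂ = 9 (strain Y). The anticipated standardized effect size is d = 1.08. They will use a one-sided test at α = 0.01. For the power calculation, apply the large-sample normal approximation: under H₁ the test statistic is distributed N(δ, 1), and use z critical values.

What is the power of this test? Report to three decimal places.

Noncentrality parameter: λ = d / √(1/n₁ + 1/n₂) = 1.08 / √(1/15 + 1/9) = 2.5614
Critical value for a one-sided test at α = 0.01: z_α = 2.326.
Power = P(Z > 2.326 − λ) = Φ(0.235) = 0.5929.

Power ≈ 0.593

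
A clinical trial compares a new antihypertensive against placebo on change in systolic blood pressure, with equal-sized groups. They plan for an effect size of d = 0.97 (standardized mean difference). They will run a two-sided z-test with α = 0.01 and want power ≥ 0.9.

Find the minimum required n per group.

n = 32 per group

Set Φ(δ − 2.576) = 0.9; then δ − 2.576 = Φ⁻¹(0.9) = 1.282, giving δ = 3.857.
(The Φ(−δ − z_{α/2}) term is vanishingly small for δ > 0 and is dropped in the standard sample-size formula.)
δ = d·√(n/2) ⇒ n = 2(δ/d)² = 2 × (3.857 / 0.97)² = 31.63.
Rounding up, n = 32 per group.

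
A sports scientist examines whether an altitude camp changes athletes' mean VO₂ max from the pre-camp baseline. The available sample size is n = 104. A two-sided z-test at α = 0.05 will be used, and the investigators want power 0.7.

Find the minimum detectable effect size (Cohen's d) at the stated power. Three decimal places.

Required noncentrality: δ = z_{0.025} + z_{0.30} = 1.960 + 0.524 = 2.484.
(The second rejection-region term Φ(−δ − z_{α/2}) is negligible and dropped.)
δ = d·√n ⇒ d = δ/√n = 2.484/√104 = 0.2436.

d ≈ 0.244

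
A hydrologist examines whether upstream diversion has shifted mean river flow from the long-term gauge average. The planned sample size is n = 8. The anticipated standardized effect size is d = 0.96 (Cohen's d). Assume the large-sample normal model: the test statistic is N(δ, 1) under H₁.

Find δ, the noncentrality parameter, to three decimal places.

δ = d·√n = 0.96 × √8 = 2.7153

δ ≈ 2.715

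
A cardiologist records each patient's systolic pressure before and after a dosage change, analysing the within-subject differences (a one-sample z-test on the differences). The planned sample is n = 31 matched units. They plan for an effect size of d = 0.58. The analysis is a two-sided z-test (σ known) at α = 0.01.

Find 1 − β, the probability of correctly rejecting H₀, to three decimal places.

Power ≈ 0.743

Noncentrality parameter: δ = d·√n = 0.58 × √31 = 3.2293
Critical value for a two-sided test at α = 0.01: z_{α/2} = 2.576.
Power = Φ(δ − 2.576) + Φ(−δ − 2.576) = Φ(0.653) + Φ(-5.805) = 0.7433 + 0.0000 = 0.7433.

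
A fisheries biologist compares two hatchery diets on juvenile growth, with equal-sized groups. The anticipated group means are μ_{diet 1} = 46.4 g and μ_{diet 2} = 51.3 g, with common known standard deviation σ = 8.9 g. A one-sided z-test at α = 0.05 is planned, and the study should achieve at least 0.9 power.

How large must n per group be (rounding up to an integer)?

Standardized effect: d = |μ_{diet 1} − μ_{diet 2}| / σ = |46.4 − 51.3| / 8.9 = 0.5506
Set Φ(δ − 1.645) = 0.9; then δ − 1.645 = Φ⁻¹(0.9) = 1.282, giving δ = 2.926.
δ = d·√(n/2) ⇒ n = 2(δ/d)² = 2 × (2.926 / 0.5506)² = 56.50.
Round up to the next whole unit.

n = 57 per group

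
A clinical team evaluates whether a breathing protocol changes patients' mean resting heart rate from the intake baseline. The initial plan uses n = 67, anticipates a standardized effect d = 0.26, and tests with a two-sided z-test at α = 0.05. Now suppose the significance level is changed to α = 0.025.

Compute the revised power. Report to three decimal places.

Power ≈ 0.455

δ = d·√n = 0.26 × √67 = 2.1282 (unchanged). New critical value: z_{0.0125} = 2.241.
Revised power = Φ(δ − 2.241) + Φ(−δ − 2.241) = Φ(-0.113) + Φ(-4.370) = 0.4549 + 0.0000 = 0.4549.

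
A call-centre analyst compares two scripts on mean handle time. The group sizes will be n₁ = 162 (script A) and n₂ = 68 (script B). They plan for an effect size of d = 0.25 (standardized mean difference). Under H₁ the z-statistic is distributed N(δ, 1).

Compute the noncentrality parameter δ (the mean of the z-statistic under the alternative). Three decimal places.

δ ≈ 1.730

δ = d / √(1/n₁ + 1/n₂) = 0.25 / √(1/162 + 1/68) = 1.7302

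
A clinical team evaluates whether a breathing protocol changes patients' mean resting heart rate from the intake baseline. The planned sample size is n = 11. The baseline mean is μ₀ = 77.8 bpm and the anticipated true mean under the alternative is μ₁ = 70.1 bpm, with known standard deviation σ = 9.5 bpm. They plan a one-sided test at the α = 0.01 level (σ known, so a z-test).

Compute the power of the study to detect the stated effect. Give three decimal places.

Power ≈ 0.641

Standardized effect: d = |μ₁ − μ₀| / σ = |70.1 − 77.8| / 9.5 = 0.8105
Noncentrality parameter: λ = d·√n = 0.8105 × √11 = 2.6882
One-sided α = 0.01 → critical value z_{0.01} = 2.326.
Power = Φ(λ − 2.326) = Φ(0.362) = 0.6413.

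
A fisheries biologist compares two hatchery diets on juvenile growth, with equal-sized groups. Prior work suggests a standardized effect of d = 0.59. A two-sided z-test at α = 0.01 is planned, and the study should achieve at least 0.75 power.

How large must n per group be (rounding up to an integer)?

n = 61 per group

For power 0.75 need Φ(δ − z_{0.005}) = 0.75, so δ = z_{0.005} + z_{0.25} = 2.576 + 0.674 = 3.250.
(The Φ(−δ − z_{α/2}) term is vanishingly small for δ > 0 and is dropped in the standard sample-size formula.)
δ = d·√(n/2) ⇒ n = 2(δ/d)² = 2 × (3.250 / 0.59)² = 60.70.
Round up to the next whole unit.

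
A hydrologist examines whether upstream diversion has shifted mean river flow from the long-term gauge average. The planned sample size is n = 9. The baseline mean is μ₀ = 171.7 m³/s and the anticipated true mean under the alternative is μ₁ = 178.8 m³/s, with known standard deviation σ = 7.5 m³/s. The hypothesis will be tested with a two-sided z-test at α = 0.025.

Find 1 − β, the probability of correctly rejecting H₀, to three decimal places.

Power ≈ 0.725

Standardized effect: d = |μ₁ − μ₀| / σ = |178.8 − 171.7| / 7.5 = 0.9467
Noncentrality parameter: δ = d·√n = 0.9467 × √9 = 2.8400
Two-sided α = 0.025 → critical value z_{0.0125} = 2.241.
Power = Φ(δ − 2.241) + Φ(−δ − 2.241) = Φ(0.599) + Φ(-5.081) = 0.7253 + 0.0000 = 0.7253.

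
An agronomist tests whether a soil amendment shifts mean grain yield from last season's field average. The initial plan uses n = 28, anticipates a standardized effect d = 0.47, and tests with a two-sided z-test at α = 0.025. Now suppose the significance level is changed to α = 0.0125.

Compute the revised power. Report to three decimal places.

δ = d·√n = 0.47 × √28 = 2.4870 (unchanged). New critical value: z_{0.0063} = 2.498.
Revised power = Φ(δ − 2.498) + Φ(−δ − 2.498) = Φ(-0.011) + Φ(-4.985) = 0.4957 + 0.0000 = 0.4957.

Power ≈ 0.496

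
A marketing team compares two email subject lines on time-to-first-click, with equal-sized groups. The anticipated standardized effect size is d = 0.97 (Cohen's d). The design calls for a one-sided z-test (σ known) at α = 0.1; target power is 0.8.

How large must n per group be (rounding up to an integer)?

n = 10 per group

Set Φ(δ − 1.282) = 0.8; then δ − 1.282 = Φ⁻¹(0.8) = 0.842, giving δ = 2.123.
δ = d·√(n/2) ⇒ n = 2(δ/d)² = 2 × (2.123 / 0.97)² = 9.58.
Rounding up, n = 10 per group.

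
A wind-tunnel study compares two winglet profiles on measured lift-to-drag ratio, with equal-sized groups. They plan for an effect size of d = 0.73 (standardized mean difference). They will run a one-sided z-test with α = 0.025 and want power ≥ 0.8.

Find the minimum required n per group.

For power 0.8 need Φ(δ − z_{0.025}) = 0.8, so δ = z_{0.025} + z_{0.20} = 1.960 + 0.842 = 2.802.
δ = d·√(n/2) ⇒ n = 2(δ/d)² = 2 × (2.802 / 0.73)² = 29.46.
Rounding up, n = 30 per group.

n = 30 per group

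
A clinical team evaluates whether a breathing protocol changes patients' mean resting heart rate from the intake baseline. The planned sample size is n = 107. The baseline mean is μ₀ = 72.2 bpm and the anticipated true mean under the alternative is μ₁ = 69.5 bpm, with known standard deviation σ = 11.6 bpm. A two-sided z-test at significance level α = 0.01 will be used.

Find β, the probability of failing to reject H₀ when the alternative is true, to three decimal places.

Standardized effect: d = |μ₁ − μ₀| / σ = |69.5 − 72.2| / 11.6 = 0.2328
Noncentrality parameter: δ = d·√n = 0.2328 × √107 = 2.4077
Two-sided α = 0.01 → critical value z_{0.005} = 2.576.
Power = Φ(δ − 2.576) + Φ(−δ − 2.576) = Φ(-0.168) + Φ(-4.984) = 0.4332 + 0.0000 = 0.4332.
Type II error: β = 1 − power = 1 − 0.4332 = 0.5668.

β ≈ 0.567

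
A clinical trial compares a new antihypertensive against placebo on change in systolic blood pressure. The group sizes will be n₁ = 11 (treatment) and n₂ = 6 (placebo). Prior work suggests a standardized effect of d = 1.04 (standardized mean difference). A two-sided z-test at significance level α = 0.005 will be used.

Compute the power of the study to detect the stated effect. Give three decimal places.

Power ≈ 0.224

Noncentrality parameter: δ = d / √(1/n₁ + 1/n₂) = 1.04 / √(1/11 + 1/6) = 2.0492
Critical value for a two-sided test at α = 0.005: z_{α/2} = 2.807.
Power = Φ(δ − 2.807) + Φ(−δ − 2.807) = Φ(-0.758) + Φ(-4.856) = 0.2243 + 0.0000 = 0.2243.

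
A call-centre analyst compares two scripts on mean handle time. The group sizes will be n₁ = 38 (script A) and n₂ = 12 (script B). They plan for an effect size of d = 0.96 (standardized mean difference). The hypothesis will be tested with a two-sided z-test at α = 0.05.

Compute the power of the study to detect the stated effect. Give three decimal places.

Noncentrality parameter: δ = d / √(1/n₁ + 1/n₂) = 0.96 / √(1/38 + 1/12) = 2.8991
Critical value for a two-sided test at α = 0.05: z_{α/2} = 1.960.
Power = Φ(δ − 1.960) + Φ(−δ − 1.960) = Φ(0.939) + Φ(-4.859) = 0.8262 + 0.0000 = 0.8262.

Power ≈ 0.826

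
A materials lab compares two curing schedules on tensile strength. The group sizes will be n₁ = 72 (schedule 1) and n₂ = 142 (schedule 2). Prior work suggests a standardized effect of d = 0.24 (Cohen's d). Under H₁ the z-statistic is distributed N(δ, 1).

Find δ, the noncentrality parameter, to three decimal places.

δ ≈ 1.659

The noncentrality parameter scales effect size by the design's sample-size factor: δ = d / √(1/n₁ + 1/n₂) = 0.24 / √(1/72 + 1/142) = 1.6589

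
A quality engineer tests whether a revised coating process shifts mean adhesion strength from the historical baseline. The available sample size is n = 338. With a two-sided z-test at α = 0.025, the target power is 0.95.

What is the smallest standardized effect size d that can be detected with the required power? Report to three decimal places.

d ≈ 0.211

Need Φ(δ − 2.241) = 0.95, so δ = 2.241 + 1.645 = 3.886.
(Lower-tail contribution to power is negligible for δ > 0.)
δ = d·√n ⇒ d = δ/√n = 3.886/√338 = 0.2114.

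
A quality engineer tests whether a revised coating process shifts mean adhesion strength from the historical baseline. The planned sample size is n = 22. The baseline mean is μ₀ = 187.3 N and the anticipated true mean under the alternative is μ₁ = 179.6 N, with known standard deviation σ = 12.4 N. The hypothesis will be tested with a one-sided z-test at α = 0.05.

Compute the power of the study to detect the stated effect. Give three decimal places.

Power ≈ 0.898

Standardized effect: d = |μ₁ − μ₀| / σ = |179.6 − 187.3| / 12.4 = 0.6210
Noncentrality parameter: λ = d·√n = 0.6210 × √22 = 2.9126
One-sided α = 0.05 → critical value z_{0.05} = 1.645.
Power = P(Z > 1.645 − λ) = Φ(1.268) = 0.8976.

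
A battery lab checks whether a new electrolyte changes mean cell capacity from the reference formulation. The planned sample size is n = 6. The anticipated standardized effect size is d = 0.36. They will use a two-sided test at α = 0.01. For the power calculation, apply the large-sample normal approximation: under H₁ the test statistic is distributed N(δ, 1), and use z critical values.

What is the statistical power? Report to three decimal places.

Noncentrality parameter: δ = d·√n = 0.36 × √6 = 0.8818
Critical value for a two-sided test at α = 0.01: z_{α/2} = 2.576.
Power = Φ(δ − 2.576) + Φ(−δ − 2.576) = Φ(-1.694) + Φ(-3.458) = 0.0451 + 0.0003 = 0.0454.

Power ≈ 0.045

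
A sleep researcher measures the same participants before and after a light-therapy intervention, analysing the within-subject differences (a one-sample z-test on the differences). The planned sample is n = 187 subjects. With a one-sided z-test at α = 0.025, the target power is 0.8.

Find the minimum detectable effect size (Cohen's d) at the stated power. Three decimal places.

d ≈ 0.205

Required noncentrality: δ = z_{0.025} + z_{0.20} = 1.960 + 0.842 = 2.802.
δ = d·√n ⇒ d = δ/√n = 2.802/√187 = 0.2049.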